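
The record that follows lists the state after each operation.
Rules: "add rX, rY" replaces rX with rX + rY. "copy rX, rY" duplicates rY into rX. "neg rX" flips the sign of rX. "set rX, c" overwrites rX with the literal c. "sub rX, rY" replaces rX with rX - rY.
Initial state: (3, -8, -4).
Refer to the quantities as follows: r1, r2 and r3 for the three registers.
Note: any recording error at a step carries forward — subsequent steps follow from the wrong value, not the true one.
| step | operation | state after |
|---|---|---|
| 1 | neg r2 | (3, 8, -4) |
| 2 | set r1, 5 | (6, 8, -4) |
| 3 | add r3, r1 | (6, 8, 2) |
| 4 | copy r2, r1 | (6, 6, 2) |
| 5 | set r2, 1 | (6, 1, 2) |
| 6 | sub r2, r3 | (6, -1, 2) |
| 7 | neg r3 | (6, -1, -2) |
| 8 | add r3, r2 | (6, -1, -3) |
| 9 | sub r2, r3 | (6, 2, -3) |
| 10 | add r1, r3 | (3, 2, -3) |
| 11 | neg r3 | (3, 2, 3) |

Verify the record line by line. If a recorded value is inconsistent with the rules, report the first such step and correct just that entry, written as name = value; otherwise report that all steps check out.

step 2, r1 = 5

step 1: r2 = -(-8) = 8 -> verified
step 2: r1 = 5 -> a discrepancy with the record
The earliest wrong entry is at step 2: it should read r1 = 5.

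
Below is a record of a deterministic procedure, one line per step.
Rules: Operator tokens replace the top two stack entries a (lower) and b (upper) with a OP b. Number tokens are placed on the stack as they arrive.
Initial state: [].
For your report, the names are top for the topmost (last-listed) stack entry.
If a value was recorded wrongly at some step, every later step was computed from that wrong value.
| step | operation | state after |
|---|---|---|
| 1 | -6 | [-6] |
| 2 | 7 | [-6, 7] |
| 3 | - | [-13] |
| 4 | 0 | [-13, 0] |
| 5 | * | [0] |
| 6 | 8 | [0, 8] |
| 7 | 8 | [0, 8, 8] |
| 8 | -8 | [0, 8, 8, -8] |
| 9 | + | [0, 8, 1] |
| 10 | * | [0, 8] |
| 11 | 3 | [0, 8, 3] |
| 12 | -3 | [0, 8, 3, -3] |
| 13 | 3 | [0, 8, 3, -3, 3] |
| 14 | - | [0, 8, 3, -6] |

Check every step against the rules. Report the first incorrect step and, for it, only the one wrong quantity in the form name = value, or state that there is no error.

Recomputing the run from the initial state:
step 1: [-6]
step 2: [-6, 7]
step 3: [-13]
step 4: [-13, 0]
step 5: [0]
step 6: [0, 8]
step 7: [0, 8, 8]
step 8: [0, 8, 8, -8]
step 9: [0, 8, 0]
step 10: [0, 0]
step 11: [0, 0, 3]
step 12: [0, 0, 3, -3]
step 13: [0, 0, 3, -3, 3]
step 14: [0, 0, 3, -6]
The first disagreement with the record is at step 9, where the value should be top = 0.

step 9, top = 0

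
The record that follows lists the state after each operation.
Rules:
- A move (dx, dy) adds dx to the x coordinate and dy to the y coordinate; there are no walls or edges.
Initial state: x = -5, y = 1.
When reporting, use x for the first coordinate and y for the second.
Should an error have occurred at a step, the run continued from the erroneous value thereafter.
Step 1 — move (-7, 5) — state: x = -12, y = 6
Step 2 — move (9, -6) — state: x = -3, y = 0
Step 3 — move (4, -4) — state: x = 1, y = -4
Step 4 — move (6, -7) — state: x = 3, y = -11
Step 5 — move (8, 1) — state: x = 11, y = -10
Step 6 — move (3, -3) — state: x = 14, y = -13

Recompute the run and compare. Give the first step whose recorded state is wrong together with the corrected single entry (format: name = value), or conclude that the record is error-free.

step 4, x = 7

Recomputing the run from the initial state:
step 1: x = -12, y = 6
step 2: x = -3, y = 0
step 3: x = 1, y = -4
step 4: x = 7, y = -11
step 5: x = 15, y = -10
step 6: x = 18, y = -13
The first disagreement with the record is at step 4, where the value should be x = 7.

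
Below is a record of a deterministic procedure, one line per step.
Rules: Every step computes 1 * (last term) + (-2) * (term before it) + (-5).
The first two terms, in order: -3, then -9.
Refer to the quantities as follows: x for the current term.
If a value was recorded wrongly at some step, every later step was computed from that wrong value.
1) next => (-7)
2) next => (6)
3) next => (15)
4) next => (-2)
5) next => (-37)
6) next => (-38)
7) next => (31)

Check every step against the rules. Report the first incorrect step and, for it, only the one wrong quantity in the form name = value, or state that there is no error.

step 1, x = -8

Recomputing the run from the initial state:
step 1: x = -8
step 2: x = 5
step 3: x = 16
step 4: x = 1
step 5: x = -36
step 6: x = -43
step 7: x = 24
The first disagreement with the record is at step 1, where the value should be x = -8.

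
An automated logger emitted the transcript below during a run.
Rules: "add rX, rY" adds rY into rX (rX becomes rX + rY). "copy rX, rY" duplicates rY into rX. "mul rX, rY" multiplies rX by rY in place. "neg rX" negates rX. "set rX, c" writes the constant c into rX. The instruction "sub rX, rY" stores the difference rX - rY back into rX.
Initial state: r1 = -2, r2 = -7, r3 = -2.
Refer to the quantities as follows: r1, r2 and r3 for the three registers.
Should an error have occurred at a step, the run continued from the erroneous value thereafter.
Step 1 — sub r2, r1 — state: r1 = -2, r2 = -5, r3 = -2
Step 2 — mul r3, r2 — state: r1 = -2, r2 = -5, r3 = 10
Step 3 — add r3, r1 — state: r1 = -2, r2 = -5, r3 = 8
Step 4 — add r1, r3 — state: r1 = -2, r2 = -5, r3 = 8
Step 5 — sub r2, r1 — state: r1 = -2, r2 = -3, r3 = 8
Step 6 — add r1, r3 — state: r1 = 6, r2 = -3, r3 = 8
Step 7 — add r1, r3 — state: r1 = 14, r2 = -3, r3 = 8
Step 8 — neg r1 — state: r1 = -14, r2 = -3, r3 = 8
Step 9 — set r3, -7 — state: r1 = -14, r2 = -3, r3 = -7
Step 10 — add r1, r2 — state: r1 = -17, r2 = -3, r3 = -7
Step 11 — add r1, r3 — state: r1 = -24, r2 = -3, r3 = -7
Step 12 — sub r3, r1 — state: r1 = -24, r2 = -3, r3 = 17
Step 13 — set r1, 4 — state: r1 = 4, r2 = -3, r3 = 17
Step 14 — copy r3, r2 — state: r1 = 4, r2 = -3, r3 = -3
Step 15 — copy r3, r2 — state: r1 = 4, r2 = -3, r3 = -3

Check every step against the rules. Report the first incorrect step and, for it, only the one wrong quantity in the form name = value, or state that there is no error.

step 4, r1 = 6

Recomputing the run from the initial state:
step 1: r1 = -2, r2 = -5, r3 = -2
step 2: r1 = -2, r2 = -5, r3 = 10
step 3: r1 = -2, r2 = -5, r3 = 8
step 4: r1 = 6, r2 = -5, r3 = 8
step 5: r1 = 6, r2 = -11, r3 = 8
step 6: r1 = 14, r2 = -11, r3 = 8
step 7: r1 = 22, r2 = -11, r3 = 8
step 8: r1 = -22, r2 = -11, r3 = 8
step 9: r1 = -22, r2 = -11, r3 = -7
step 10: r1 = -33, r2 = -11, r3 = -7
step 11: r1 = -40, r2 = -11, r3 = -7
step 12: r1 = -40, r2 = -11, r3 = 33
step 13: r1 = 4, r2 = -11, r3 = 33
step 14: r1 = 4, r2 = -11, r3 = -11
step 15: r1 = 4, r2 = -11, r3 = -11
The first disagreement with the transcript is at step 4, where the value should be r1 = 6.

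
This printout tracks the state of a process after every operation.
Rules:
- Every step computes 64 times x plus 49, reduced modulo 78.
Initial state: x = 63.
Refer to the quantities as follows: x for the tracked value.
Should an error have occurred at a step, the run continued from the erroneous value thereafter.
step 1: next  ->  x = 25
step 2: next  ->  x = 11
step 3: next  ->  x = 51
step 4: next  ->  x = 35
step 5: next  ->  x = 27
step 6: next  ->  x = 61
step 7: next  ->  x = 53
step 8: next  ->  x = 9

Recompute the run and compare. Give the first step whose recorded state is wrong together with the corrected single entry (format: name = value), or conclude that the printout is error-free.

step 4, x = 37

Recomputing the run from the initial state:
step 1: x = 25
step 2: x = 11
step 3: x = 51
step 4: x = 37
step 5: x = 77
step 6: x = 63
step 7: x = 25
step 8: x = 11
The first disagreement with the printout is at step 4, where the value should be x = 37.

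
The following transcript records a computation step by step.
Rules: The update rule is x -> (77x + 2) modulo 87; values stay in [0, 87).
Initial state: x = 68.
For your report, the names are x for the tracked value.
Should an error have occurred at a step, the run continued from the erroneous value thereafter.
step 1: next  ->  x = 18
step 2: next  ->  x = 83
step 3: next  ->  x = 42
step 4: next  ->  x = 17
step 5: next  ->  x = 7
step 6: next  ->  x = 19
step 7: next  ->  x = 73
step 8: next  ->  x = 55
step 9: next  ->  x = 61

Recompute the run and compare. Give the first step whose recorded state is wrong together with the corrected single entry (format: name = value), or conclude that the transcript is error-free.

step 5, x = 6

Step 1: x = (77*68 + 2) mod 87 = 18 — no discrepancy.
Step 2: x = (77*18 + 2) mod 87 = 83 — in agreement.
Step 3: x = (77*83 + 2) mod 87 = 42 — no discrepancy.
Step 4: x = (77*42 + 2) mod 87 = 17 — matches.
Step 5: x = (77*17 + 2) mod 87 = 6 — the entry is off here.
First deviation found at step 5; the corrected entry is x = 6.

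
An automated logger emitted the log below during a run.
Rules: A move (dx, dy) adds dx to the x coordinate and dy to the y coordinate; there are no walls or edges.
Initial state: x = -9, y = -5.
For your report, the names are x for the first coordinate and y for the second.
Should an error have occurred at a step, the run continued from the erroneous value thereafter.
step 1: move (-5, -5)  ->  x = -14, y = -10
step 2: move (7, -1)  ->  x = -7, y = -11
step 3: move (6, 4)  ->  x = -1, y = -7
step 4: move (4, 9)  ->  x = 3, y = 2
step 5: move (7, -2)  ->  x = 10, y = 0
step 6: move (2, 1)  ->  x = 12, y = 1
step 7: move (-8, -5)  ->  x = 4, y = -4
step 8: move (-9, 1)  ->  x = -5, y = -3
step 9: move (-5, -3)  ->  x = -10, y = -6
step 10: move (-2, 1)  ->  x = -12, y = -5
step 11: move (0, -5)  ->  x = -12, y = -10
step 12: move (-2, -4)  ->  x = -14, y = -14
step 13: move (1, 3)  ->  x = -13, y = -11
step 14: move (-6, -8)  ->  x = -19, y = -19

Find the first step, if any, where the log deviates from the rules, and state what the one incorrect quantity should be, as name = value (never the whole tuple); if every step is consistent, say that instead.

no error

step 1: x = -9 + (-5) = -14, y = -5 + (-5) = -10 -> matches
step 2: x = -14 + (7) = -7, y = -10 + (-1) = -11 -> checks out
step 3: x = -7 + (6) = -1, y = -11 + (4) = -7 -> matches
step 4: x = -1 + (4) = 3, y = -7 + (9) = 2 -> no discrepancy
step 5: x = 3 + (7) = 10, y = 2 + (-2) = 0 -> consistent with the log
step 6: x = 10 + (2) = 12, y = 0 + (1) = 1 -> in agreement
step 7: x = 12 + (-8) = 4, y = 1 + (-5) = -4 -> in agreement
step 8: x = 4 + (-9) = -5, y = -4 + (1) = -3 -> agrees with the log
step 9: x = -5 + (-5) = -10, y = -3 + (-3) = -6 -> same as recorded
step 10: x = -10 + (-2) = -12, y = -6 + (1) = -5 -> confirmed correct
step 11: x = -12 + (0) = -12, y = -5 + (-5) = -10 -> consistent with the log
step 12: x = -12 + (-2) = -14, y = -10 + (-4) = -14 -> in agreement
step 13: x = -14 + (1) = -13, y = -14 + (3) = -11 -> consistent with the log
step 14: x = -13 + (-6) = -19, y = -11 + (-8) = -19 -> exactly as logged
The recomputation confirms every line.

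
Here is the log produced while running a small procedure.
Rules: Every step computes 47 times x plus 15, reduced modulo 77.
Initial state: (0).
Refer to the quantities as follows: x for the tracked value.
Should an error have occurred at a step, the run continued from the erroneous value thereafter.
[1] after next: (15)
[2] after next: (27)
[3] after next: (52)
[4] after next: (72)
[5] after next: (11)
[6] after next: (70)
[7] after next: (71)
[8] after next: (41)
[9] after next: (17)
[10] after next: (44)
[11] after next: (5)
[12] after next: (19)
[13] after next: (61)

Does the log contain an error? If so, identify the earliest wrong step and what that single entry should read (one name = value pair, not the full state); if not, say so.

step 11, x = 4

Recomputing the run from the initial state:
step 1: x = 15
step 2: x = 27
step 3: x = 52
step 4: x = 72
step 5: x = 11
step 6: x = 70
step 7: x = 71
step 8: x = 41
step 9: x = 17
step 10: x = 44
step 11: x = 4
step 12: x = 49
step 13: x = 8
The first disagreement with the log is at step 11, where the value should be x = 4.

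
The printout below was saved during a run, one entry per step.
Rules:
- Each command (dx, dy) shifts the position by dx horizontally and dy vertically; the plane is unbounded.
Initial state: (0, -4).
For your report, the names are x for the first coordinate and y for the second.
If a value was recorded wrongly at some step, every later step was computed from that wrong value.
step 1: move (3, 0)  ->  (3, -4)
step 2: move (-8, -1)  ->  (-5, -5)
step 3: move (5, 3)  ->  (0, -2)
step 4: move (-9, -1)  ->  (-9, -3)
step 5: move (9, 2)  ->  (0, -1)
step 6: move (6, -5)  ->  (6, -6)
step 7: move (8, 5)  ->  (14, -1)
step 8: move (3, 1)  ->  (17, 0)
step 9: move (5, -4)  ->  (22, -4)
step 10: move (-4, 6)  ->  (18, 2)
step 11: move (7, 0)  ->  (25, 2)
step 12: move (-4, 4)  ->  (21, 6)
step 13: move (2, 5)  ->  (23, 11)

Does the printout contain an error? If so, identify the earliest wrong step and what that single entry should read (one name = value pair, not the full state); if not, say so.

no error

step 1: x = 0 + (3) = 3, y = -4 + (0) = -4 -> exactly as logged
step 2: x = 3 + (-8) = -5, y = -4 + (-1) = -5 -> checks out
step 3: x = -5 + (5) = 0, y = -5 + (3) = -2 -> consistent with the printout
step 4: x = 0 + (-9) = -9, y = -2 + (-1) = -3 -> same as recorded
step 5: x = -9 + (9) = 0, y = -3 + (2) = -1 -> confirmed correct
step 6: x = 0 + (6) = 6, y = -1 + (-5) = -6 -> in agreement
step 7: x = 6 + (8) = 14, y = -6 + (5) = -1 -> confirmed correct
step 8: x = 14 + (3) = 17, y = -1 + (1) = 0 -> checks out
step 9: x = 17 + (5) = 22, y = 0 + (-4) = -4 -> verified
step 10: x = 22 + (-4) = 18, y = -4 + (6) = 2 -> confirmed correct
step 11: x = 18 + (7) = 25, y = 2 + (0) = 2 -> confirmed correct
step 12: x = 25 + (-4) = 21, y = 2 + (4) = 6 -> matches
step 13: x = 21 + (2) = 23, y = 6 + (5) = 11 -> matches
No step deviates from the rules.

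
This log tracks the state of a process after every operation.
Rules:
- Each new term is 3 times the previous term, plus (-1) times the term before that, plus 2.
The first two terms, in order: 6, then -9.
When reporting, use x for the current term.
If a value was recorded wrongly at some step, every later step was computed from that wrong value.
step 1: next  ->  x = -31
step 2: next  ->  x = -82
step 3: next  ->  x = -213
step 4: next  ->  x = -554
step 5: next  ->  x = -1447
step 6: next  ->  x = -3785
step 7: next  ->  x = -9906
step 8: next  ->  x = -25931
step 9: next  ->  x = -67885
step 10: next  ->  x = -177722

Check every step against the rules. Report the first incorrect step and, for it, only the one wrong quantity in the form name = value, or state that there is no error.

Recomputing the run from the initial state:
step 1: x = -31
step 2: x = -82
step 3: x = -213
step 4: x = -555
step 5: x = -1450
step 6: x = -3793
step 7: x = -9927
step 8: x = -25986
step 9: x = -68029
step 10: x = -178099
The first disagreement with the log is at step 4, where the value should be x = -555.

step 4, x = -555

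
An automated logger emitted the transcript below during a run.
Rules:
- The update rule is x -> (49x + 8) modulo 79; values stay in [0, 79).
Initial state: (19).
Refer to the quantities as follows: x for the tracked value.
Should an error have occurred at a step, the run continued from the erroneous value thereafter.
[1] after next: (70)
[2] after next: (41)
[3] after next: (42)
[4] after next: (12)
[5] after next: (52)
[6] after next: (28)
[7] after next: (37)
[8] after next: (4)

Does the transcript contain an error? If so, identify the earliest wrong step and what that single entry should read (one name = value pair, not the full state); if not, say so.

step 5, x = 43

Recomputing the run from the initial state:
step 1: x = 70
step 2: x = 41
step 3: x = 42
step 4: x = 12
step 5: x = 43
step 6: x = 61
step 7: x = 74
step 8: x = 0
The first disagreement with the transcript is at step 5, where the value should be x = 43.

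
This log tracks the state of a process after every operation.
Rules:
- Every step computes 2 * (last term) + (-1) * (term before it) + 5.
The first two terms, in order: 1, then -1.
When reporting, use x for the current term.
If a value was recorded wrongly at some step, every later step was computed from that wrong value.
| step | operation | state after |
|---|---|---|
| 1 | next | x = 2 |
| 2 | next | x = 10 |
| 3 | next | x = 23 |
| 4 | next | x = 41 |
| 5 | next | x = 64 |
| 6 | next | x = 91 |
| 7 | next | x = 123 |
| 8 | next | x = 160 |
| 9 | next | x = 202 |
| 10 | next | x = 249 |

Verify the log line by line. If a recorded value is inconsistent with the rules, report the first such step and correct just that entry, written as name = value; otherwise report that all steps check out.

step 6, x = 92

1. x = 2*(-1) + (-1)*(1) + (5) = 2 (in agreement)
2. x = 2*(2) + (-1)*(-1) + (5) = 10 (agrees with the log)
3. x = 2*(10) + (-1)*(2) + (5) = 23 (checks out)
4. x = 2*(23) + (-1)*(10) + (5) = 41 (verified)
5. x = 2*(41) + (-1)*(23) + (5) = 64 (confirmed correct)
6. x = 2*(64) + (-1)*(41) + (5) = 92 (a discrepancy with the log)
First incorrect step: 6; the correct value is x = 92.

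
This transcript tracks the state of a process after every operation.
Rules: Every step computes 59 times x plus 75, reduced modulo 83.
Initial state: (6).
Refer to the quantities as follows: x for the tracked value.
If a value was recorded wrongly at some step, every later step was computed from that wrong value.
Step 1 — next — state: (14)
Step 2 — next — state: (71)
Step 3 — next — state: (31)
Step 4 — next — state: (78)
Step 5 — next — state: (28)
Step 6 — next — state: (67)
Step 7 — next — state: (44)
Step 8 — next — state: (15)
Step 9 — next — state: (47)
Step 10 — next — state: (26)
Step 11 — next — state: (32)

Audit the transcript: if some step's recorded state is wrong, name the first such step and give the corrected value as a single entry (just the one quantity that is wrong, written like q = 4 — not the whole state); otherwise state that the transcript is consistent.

step 5, x = 29

1. x = (59*6 + 75) mod 83 = 14 (confirmed correct)
2. x = (59*14 + 75) mod 83 = 71 (agrees with the transcript)
3. x = (59*71 + 75) mod 83 = 31 (in agreement)
4. x = (59*31 + 75) mod 83 = 78 (agrees with the transcript)
5. x = (59*78 + 75) mod 83 = 29 (first mismatch against the transcript)
So the first discrepancy is step 5, where the right value is x = 29.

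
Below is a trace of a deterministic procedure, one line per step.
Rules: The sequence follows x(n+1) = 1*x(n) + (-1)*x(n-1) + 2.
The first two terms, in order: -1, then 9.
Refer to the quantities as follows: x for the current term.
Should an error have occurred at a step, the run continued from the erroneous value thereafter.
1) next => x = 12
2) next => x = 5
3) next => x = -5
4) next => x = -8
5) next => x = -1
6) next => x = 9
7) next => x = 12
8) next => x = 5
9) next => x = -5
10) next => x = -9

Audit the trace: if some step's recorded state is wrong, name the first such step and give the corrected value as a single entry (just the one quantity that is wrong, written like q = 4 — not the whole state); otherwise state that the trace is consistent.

Recomputing the run from the initial state:
step 1: x = 12
step 2: x = 5
step 3: x = -5
step 4: x = -8
step 5: x = -1
step 6: x = 9
step 7: x = 12
step 8: x = 5
step 9: x = -5
step 10: x = -8
The first disagreement with the trace is at step 10, where the value should be x = -8.

step 10, x = -8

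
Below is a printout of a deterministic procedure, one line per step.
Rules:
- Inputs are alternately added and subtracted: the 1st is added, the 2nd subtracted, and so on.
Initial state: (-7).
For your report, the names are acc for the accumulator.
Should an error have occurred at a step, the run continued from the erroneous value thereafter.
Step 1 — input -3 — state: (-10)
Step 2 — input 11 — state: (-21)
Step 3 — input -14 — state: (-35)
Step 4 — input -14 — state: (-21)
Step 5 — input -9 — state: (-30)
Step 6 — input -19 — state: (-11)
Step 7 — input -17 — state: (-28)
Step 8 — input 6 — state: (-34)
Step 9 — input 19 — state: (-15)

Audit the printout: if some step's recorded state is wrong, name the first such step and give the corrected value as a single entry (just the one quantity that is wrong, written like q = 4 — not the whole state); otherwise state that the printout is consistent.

Step 1: acc = -7 + -3 = -10 — matches.
Step 2: acc = -10 - 11 = -21 — same as recorded.
Step 3: acc = -21 + -14 = -35 — confirmed correct.
Step 4: acc = -35 - -14 = -21 — in agreement.
Step 5: acc = -21 + -9 = -30 — checks out.
Step 6: acc = -30 - -19 = -11 — in agreement.
Step 7: acc = -11 + -17 = -28 — confirmed correct.
Step 8: acc = -28 - 6 = -34 — exactly as logged.
Step 9: acc = -34 + 19 = -15 — matches.
Nothing is out of place; the run is error-free.

no error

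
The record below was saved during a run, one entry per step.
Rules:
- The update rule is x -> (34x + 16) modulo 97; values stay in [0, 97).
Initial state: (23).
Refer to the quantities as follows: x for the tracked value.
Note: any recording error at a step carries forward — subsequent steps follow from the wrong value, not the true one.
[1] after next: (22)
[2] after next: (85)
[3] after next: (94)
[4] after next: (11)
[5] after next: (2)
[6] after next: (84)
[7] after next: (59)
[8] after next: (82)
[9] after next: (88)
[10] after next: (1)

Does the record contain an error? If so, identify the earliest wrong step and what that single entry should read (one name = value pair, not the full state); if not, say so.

Recomputing the run from the initial state:
step 1: x = 22
step 2: x = 85
step 3: x = 93
step 4: x = 74
step 5: x = 10
step 6: x = 65
step 7: x = 92
step 8: x = 40
step 9: x = 18
step 10: x = 46
The first disagreement with the record is at step 3, where the value should be x = 93.

step 3, x = 93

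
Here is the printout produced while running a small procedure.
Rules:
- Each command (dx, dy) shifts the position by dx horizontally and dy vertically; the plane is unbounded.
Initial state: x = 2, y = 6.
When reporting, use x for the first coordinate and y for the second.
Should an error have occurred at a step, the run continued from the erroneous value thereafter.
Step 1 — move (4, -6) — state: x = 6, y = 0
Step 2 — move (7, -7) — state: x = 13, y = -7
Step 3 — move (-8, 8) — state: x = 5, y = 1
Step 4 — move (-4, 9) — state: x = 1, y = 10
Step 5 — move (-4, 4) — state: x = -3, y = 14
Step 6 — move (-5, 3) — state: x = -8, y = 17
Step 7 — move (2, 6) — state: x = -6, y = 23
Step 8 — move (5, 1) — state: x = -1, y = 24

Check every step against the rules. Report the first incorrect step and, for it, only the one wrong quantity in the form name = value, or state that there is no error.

step 1: x = 2 + (4) = 6, y = 6 + (-6) = 0 -> same as recorded
step 2: x = 6 + (7) = 13, y = 0 + (-7) = -7 -> agrees with the printout
step 3: x = 13 + (-8) = 5, y = -7 + (8) = 1 -> no discrepancy
step 4: x = 5 + (-4) = 1, y = 1 + (9) = 10 -> exactly as logged
step 5: x = 1 + (-4) = -3, y = 10 + (4) = 14 -> in agreement
step 6: x = -3 + (-5) = -8, y = 14 + (3) = 17 -> consistent with the printout
step 7: x = -8 + (2) = -6, y = 17 + (6) = 23 -> confirmed correct
step 8: x = -6 + (5) = -1, y = 23 + (1) = 24 -> exactly as logged
The whole run recomputes cleanly — no discrepancies.

no error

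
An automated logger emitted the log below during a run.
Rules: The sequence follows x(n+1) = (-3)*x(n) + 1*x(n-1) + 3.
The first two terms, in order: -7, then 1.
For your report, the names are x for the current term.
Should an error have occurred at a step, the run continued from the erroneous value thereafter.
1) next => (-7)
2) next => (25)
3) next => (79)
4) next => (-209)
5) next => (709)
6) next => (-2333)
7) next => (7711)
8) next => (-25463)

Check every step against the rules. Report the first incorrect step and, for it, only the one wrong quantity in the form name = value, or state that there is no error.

step 3, x = -79

1. x = -3*(1) + (1)*(-7) + (3) = -7 (same as recorded)
2. x = -3*(-7) + (1)*(1) + (3) = 25 (checks out)
3. x = -3*(25) + (1)*(-7) + (3) = -79 (the recorded entry deviates here)
So the first discrepancy is step 3, where the right value is x = -79.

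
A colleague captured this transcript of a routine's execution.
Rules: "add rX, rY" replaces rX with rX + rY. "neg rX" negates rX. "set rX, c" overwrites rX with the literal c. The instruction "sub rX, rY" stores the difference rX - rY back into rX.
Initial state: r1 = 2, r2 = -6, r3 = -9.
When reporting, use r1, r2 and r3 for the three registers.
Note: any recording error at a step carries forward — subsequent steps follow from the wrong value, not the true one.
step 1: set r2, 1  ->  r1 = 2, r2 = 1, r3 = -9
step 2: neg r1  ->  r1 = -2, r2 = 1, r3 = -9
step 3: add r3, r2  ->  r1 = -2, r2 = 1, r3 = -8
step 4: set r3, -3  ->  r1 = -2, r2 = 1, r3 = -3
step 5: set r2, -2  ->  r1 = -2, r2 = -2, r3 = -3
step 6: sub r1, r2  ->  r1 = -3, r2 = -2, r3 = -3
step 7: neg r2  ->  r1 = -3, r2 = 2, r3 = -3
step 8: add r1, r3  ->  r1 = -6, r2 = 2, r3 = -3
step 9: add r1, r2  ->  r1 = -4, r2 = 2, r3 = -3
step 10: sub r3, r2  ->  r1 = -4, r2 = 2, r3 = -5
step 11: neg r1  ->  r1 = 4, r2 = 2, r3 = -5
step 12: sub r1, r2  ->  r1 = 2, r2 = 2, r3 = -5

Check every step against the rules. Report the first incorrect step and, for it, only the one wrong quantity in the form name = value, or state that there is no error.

Recomputing the run from the initial state:
step 1: r1 = 2, r2 = 1, r3 = -9
step 2: r1 = -2, r2 = 1, r3 = -9
step 3: r1 = -2, r2 = 1, r3 = -8
step 4: r1 = -2, r2 = 1, r3 = -3
step 5: r1 = -2, r2 = -2, r3 = -3
step 6: r1 = 0, r2 = -2, r3 = -3
step 7: r1 = 0, r2 = 2, r3 = -3
step 8: r1 = -3, r2 = 2, r3 = -3
step 9: r1 = -1, r2 = 2, r3 = -3
step 10: r1 = -1, r2 = 2, r3 = -5
step 11: r1 = 1, r2 = 2, r3 = -5
step 12: r1 = -1, r2 = 2, r3 = -5
The first disagreement with the transcript is at step 6, where the value should be r1 = 0.

step 6, r1 = 0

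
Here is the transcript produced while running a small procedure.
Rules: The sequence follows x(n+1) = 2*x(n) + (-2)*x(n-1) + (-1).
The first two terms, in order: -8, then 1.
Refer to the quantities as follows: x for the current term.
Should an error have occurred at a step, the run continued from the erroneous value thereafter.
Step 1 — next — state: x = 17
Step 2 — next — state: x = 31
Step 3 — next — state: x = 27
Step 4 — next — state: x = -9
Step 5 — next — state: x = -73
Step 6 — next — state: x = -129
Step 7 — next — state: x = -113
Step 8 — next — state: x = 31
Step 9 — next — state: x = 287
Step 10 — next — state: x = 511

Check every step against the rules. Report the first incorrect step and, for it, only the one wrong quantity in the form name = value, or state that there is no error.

1. x = 2*(1) + (-2)*(-8) + (-1) = 17 (no discrepancy)
2. x = 2*(17) + (-2)*(1) + (-1) = 31 (checks out)
3. x = 2*(31) + (-2)*(17) + (-1) = 27 (exactly as logged)
4. x = 2*(27) + (-2)*(31) + (-1) = -9 (consistent with the transcript)
5. x = 2*(-9) + (-2)*(27) + (-1) = -73 (agrees with the transcript)
6. x = 2*(-73) + (-2)*(-9) + (-1) = -129 (matches)
7. x = 2*(-129) + (-2)*(-73) + (-1) = -113 (no discrepancy)
8. x = 2*(-113) + (-2)*(-129) + (-1) = 31 (consistent with the transcript)
9. x = 2*(31) + (-2)*(-113) + (-1) = 287 (checks out)
10. x = 2*(287) + (-2)*(31) + (-1) = 511 (verified)
Each recorded entry agrees with the recomputation.

no error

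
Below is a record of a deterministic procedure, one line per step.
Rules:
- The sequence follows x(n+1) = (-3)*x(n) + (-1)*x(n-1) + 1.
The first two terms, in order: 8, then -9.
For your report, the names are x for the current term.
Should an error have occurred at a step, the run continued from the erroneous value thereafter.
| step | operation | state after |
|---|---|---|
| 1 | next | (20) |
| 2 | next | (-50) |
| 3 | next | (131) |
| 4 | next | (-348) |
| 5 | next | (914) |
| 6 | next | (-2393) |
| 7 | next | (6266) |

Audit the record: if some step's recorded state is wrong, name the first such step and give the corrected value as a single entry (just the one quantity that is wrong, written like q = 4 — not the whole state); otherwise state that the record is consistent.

Recomputing the run from the initial state:
step 1: x = 20
step 2: x = -50
step 3: x = 131
step 4: x = -342
step 5: x = 896
step 6: x = -2345
step 7: x = 6140
The first disagreement with the record is at step 4, where the value should be x = -342.

step 4, x = -342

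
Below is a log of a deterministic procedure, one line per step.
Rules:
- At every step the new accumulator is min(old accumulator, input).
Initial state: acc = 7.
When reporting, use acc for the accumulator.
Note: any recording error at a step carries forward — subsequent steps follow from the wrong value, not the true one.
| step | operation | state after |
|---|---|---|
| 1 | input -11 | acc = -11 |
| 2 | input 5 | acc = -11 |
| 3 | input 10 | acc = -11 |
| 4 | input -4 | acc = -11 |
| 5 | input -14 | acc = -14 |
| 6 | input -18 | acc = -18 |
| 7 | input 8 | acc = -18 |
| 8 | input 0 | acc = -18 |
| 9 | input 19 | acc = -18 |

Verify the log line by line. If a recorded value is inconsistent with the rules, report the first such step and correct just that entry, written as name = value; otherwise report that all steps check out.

no error

Recomputing the run from the initial state:
step 1: acc = -11
step 2: acc = -11
step 3: acc = -11
step 4: acc = -11
step 5: acc = -14
step 6: acc = -18
step 7: acc = -18
step 8: acc = -18
step 9: acc = -18
This matches the log at every step.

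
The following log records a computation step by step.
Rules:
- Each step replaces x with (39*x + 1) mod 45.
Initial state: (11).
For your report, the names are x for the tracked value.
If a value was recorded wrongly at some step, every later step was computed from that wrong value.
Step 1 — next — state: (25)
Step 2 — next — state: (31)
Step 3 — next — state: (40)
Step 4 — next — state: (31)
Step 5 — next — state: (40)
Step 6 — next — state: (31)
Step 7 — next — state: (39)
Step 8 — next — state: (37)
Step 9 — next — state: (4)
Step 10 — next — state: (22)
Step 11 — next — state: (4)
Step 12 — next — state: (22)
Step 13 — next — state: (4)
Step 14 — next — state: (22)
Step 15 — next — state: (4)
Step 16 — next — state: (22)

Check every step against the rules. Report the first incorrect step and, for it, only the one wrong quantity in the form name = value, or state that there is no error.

step 7, x = 40

Step 1: x = (39*11 + 1) mod 45 = 25 — verified.
Step 2: x = (39*25 + 1) mod 45 = 31 — exactly as logged.
Step 3: x = (39*31 + 1) mod 45 = 40 — verified.
Step 4: x = (39*40 + 1) mod 45 = 31 — no discrepancy.
Step 5: x = (39*31 + 1) mod 45 = 40 — matches.
Step 6: x = (39*40 + 1) mod 45 = 31 — verified.
Step 7: x = (39*31 + 1) mod 45 = 40 — the log disagrees here.
The earliest wrong entry is at step 7: it should read x = 40.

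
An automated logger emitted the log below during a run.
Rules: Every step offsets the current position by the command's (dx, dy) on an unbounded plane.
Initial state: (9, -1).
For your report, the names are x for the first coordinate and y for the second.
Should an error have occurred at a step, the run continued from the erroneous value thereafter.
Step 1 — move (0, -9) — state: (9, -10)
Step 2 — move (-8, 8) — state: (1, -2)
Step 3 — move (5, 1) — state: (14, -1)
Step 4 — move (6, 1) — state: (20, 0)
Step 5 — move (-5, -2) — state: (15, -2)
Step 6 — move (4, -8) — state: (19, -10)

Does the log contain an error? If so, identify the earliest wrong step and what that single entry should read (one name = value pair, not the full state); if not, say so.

Recomputing the run from the initial state:
step 1: x = 9, y = -10
step 2: x = 1, y = -2
step 3: x = 6, y = -1
step 4: x = 12, y = 0
step 5: x = 7, y = -2
step 6: x = 11, y = -10
The first disagreement with the log is at step 3, where the value should be x = 6.

step 3, x = 6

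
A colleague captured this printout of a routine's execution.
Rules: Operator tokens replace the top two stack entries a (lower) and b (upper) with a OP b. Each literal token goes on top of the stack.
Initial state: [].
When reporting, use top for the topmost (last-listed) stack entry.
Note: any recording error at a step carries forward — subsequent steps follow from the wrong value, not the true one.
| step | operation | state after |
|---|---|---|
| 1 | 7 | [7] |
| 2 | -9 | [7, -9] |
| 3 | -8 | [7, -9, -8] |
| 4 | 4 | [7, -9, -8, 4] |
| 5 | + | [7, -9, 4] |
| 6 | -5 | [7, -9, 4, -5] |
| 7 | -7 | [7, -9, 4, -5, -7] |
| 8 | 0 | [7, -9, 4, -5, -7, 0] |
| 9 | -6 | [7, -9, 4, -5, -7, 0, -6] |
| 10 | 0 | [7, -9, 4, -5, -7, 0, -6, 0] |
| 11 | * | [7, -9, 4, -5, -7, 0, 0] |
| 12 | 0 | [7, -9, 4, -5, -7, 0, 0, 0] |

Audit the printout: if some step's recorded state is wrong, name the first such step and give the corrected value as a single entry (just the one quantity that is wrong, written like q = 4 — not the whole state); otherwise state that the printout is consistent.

step 5, top = -4

Recomputing the run from the initial state:
step 1: [7]
step 2: [7, -9]
step 3: [7, -9, -8]
step 4: [7, -9, -8, 4]
step 5: [7, -9, -4]
step 6: [7, -9, -4, -5]
step 7: [7, -9, -4, -5, -7]
step 8: [7, -9, -4, -5, -7, 0]
step 9: [7, -9, -4, -5, -7, 0, -6]
step 10: [7, -9, -4, -5, -7, 0, -6, 0]
step 11: [7, -9, -4, -5, -7, 0, 0]
step 12: [7, -9, -4, -5, -7, 0, 0, 0]
The first disagreement with the printout is at step 5, where the value should be top = -4.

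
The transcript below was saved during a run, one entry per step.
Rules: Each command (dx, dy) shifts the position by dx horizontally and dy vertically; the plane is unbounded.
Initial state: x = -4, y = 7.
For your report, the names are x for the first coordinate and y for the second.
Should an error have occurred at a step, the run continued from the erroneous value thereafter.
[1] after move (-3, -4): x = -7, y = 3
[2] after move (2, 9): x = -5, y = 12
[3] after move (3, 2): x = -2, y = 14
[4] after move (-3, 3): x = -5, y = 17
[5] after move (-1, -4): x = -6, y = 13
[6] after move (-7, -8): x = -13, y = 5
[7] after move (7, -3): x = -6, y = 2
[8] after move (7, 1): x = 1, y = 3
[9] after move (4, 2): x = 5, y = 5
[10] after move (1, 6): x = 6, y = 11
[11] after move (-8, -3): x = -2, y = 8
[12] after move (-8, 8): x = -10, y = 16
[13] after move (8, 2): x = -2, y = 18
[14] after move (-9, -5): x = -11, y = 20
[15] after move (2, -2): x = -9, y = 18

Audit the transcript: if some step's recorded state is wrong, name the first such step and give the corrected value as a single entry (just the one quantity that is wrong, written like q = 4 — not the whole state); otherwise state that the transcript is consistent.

step 14, y = 13

Step 1: x = -4 + (-3) = -7, y = 7 + (-4) = 3 — same as recorded.
Step 2: x = -7 + (2) = -5, y = 3 + (9) = 12 — checks out.
Step 3: x = -5 + (3) = -2, y = 12 + (2) = 14 — consistent with the transcript.
Step 4: x = -2 + (-3) = -5, y = 14 + (3) = 17 — agrees with the transcript.
Step 5: x = -5 + (-1) = -6, y = 17 + (-4) = 13 — checks out.
Step 6: x = -6 + (-7) = -13, y = 13 + (-8) = 5 — in agreement.
Step 7: x = -13 + (7) = -6, y = 5 + (-3) = 2 — in agreement.
Step 8: x = -6 + (7) = 1, y = 2 + (1) = 3 — confirmed correct.
Step 9: x = 1 + (4) = 5, y = 3 + (2) = 5 — verified.
Step 10: x = 5 + (1) = 6, y = 5 + (6) = 11 — verified.
Step 11: x = 6 + (-8) = -2, y = 11 + (-3) = 8 — no discrepancy.
Step 12: x = -2 + (-8) = -10, y = 8 + (8) = 16 — consistent with the transcript.
Step 13: x = -10 + (8) = -2, y = 16 + (2) = 18 — agrees with the transcript.
Step 14: x = -2 + (-9) = -11, y = 18 + (-5) = 13 — the entry is off here.
That makes step 14 the first incorrect line — y = 13 is what it should show.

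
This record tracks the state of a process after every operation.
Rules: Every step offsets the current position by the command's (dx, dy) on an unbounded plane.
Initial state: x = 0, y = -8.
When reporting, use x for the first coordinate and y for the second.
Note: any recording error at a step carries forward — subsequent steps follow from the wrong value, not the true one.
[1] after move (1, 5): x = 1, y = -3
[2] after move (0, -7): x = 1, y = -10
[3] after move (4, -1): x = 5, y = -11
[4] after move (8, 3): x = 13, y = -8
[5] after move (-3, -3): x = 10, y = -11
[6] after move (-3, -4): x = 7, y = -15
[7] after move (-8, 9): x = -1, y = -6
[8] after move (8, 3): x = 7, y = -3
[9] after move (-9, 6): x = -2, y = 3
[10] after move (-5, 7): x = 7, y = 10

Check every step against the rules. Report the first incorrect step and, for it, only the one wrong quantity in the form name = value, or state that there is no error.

step 10, x = -7

Recomputing the run from the initial state:
step 1: x = 1, y = -3
step 2: x = 1, y = -10
step 3: x = 5, y = -11
step 4: x = 13, y = -8
step 5: x = 10, y = -11
step 6: x = 7, y = -15
step 7: x = -1, y = -6
step 8: x = 7, y = -3
step 9: x = -2, y = 3
step 10: x = -7, y = 10
The first disagreement with the record is at step 10, where the value should be x = -7.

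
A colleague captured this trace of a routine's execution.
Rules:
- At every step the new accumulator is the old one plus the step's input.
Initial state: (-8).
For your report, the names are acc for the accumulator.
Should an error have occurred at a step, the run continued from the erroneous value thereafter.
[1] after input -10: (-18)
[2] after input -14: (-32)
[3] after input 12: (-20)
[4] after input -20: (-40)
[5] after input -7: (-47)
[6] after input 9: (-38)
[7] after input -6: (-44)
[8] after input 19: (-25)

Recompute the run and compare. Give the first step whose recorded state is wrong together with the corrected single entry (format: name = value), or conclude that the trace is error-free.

step 1: acc = -8 + -10 = -18 -> agrees with the trace
step 2: acc = -18 + -14 = -32 -> confirmed correct
step 3: acc = -32 + 12 = -20 -> verified
step 4: acc = -20 + -20 = -40 -> verified
step 5: acc = -40 + -7 = -47 -> in agreement
step 6: acc = -47 + 9 = -38 -> same as recorded
step 7: acc = -38 + -6 = -44 -> checks out
step 8: acc = -44 + 19 = -25 -> consistent with the trace
All steps check out; nothing to correct.

no error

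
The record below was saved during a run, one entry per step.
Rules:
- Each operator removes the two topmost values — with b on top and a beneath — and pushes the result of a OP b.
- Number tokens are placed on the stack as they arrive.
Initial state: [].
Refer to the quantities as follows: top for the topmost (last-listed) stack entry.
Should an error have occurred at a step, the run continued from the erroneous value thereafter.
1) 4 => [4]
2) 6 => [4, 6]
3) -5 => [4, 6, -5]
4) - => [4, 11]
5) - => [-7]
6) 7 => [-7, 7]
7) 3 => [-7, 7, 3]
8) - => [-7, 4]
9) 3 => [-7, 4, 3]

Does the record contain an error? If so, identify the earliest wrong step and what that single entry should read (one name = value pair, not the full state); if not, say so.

no error

Recomputing the run from the initial state:
step 1: [4]
step 2: [4, 6]
step 3: [4, 6, -5]
step 4: [4, 11]
step 5: [-7]
step 6: [-7, 7]
step 7: [-7, 7, 3]
step 8: [-7, 4]
step 9: [-7, 4, 3]
This matches the record at every step.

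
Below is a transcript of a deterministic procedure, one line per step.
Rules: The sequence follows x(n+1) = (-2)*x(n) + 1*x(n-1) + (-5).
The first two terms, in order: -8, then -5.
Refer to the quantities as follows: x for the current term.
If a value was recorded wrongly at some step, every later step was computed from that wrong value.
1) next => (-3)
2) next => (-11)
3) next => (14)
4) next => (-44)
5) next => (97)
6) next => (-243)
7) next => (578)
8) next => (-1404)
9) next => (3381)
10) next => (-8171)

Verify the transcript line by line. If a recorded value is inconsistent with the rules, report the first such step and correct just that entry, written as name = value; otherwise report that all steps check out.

step 2, x = -4

Recomputing the run from the initial state:
step 1: x = -3
step 2: x = -4
step 3: x = 0
step 4: x = -9
step 5: x = 13
step 6: x = -40
step 7: x = 88
step 8: x = -221
step 9: x = 525
step 10: x = -1276
The first disagreement with the transcript is at step 2, where the value should be x = -4.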